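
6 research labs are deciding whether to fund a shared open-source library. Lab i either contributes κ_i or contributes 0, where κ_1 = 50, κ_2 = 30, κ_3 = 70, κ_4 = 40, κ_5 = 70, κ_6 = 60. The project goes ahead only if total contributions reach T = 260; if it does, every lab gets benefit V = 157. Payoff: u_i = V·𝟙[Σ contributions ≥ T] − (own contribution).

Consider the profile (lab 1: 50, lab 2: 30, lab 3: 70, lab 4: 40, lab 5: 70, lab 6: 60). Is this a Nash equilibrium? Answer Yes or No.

Total = 320 ≥ 260: provided.
Lab 1 (pledges 50, payoff 107): dropping to 0 → total 270, payoff 157. Profitable deviation.

No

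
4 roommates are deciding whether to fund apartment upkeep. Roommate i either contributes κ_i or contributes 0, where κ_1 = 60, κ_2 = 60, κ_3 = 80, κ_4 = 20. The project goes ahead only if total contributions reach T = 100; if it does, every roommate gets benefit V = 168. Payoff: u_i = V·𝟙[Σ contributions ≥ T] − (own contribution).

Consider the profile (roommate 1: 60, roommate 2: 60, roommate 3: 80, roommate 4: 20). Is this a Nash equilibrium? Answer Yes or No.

Total = 220 ≥ 100: provided.
Roommate 1 (pledges 60, payoff 108): dropping to 0 → total 160, payoff 168. Profitable deviation.

No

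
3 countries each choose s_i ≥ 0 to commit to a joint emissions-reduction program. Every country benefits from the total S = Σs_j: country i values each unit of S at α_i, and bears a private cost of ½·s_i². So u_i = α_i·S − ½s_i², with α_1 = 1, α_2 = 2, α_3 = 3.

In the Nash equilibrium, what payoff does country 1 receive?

5.5

Country i's FOC: ∂u_i/∂s_i = α_i − s_i = 0, so s_i* = α_i.
NE contributions = (1, 2, 3); S = 6.
u_1 = α_1·S − ½·(s_1)² = 1·6 − ½·1² = 5.5.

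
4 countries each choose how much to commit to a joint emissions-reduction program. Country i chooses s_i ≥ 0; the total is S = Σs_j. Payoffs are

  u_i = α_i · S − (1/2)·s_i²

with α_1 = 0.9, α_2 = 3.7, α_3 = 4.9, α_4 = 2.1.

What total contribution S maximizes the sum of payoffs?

46.4

Planner FOC: ∂(Σu_j)/∂s_i = (Σα_j) − s_i = 0, so s_i^SO = Σα_j = 11.6 for every i; S^SO = 46.4.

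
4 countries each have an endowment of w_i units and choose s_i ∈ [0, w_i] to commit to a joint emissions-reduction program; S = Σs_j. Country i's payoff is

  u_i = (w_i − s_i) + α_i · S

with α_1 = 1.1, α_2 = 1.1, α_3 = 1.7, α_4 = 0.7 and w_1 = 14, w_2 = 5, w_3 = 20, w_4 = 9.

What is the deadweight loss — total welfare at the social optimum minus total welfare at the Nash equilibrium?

32.4

∂u_i/∂s_i = α_i − 1, so country i contributes w_i if α_i > 1, else 0.
α_i > 1 for i ∈ {1, 2, 3}; NE contributions (14, 5, 20, 0), S = 39.
W^NE = Σw_i − S^NE + (Σα_i)·S^NE = 48 + 3.6·39 = 188.4.
Planner: ∂(Σu_j)/∂s_i = Σα_j − 1 = 3.6 > 0, so everyone contributes w_i; S^SO = 48, W^SO = 48 + 3.6·48 = 220.8.
Deadweight loss = 32.4.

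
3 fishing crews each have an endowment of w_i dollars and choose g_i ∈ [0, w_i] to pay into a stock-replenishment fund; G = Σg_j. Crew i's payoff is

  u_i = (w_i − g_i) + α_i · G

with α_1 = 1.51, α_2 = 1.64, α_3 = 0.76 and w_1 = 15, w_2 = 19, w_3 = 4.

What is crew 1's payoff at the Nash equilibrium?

∂u_i/∂g_i = α_i − 1, so crew i contributes w_i if α_i > 1, else 0.
α_i > 1 for i ∈ {1, 2}; NE contributions (15, 19, 0), G = 34.
u_1 = (15 − 15) + 1.51·34 = 51.34.

51.34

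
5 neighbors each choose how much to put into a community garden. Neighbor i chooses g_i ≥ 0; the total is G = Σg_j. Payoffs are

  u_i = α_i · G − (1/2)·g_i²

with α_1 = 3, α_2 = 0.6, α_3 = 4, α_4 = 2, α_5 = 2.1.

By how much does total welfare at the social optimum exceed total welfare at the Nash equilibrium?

222.22

Neighbor i's FOC: ∂u_i/∂g_i = α_i − g_i = 0, so g_i* = α_i.
NE contributions = (3, 0.6, 4, 2, 2.1); G = 11.7.
W^NE = (Σα)·G − ½Σα_i² = 11.7² − ½·33.77 = 120.005.
Planner sets g_i = Σα_j = 11.7 for every i, so G^SO = 5·11.7 = 58.5.
W^SO = (Σα)·G^SO − ½·5·(Σα)² = (5/2)·11.7² = 342.225.
Deadweight loss = W^SO − W^NE = 222.22.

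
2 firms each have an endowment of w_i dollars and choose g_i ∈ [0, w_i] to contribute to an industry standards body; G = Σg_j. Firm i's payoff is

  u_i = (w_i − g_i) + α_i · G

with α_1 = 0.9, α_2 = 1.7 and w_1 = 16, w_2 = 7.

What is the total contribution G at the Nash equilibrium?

7

∂u_i/∂g_i = α_i − 1, so firm i contributes w_i if α_i > 1, else 0.
α_i > 1 for i ∈ {2}; NE contributions (0, 7), G = 7.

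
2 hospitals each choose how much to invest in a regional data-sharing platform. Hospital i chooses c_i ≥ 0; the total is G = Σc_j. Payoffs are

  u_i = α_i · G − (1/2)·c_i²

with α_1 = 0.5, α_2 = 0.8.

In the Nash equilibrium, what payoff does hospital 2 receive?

Hospital i's FOC: ∂u_i/∂c_i = α_i − c_i = 0, so c_i* = α_i.
NE contributions = (0.5, 0.8); G = 1.3.
u_2 = α_2·G − ½·(c_2)² = 0.8·1.3 − ½·0.8² = 0.72.

0.72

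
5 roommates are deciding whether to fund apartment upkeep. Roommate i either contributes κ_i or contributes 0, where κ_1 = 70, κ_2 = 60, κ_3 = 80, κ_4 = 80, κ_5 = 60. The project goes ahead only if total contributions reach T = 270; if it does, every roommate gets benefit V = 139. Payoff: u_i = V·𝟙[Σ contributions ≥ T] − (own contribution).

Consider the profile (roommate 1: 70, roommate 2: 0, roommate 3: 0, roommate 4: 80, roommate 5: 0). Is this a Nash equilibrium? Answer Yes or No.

Total = 150 < 270: not provided.
Roommate 1 (pledges 70, payoff -70): dropping to 0 → total 80, payoff 0. Profitable deviation.

No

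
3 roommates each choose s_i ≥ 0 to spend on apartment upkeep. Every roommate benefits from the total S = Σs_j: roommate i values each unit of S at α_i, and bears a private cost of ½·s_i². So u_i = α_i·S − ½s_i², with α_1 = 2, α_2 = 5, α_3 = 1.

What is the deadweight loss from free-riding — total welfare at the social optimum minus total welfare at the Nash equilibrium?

Roommate i's FOC: ∂u_i/∂s_i = α_i − s_i = 0, so s_i* = α_i.
NE contributions = (2, 5, 1); S = 8.
W^NE = (Σα)·S − ½Σα_i² = 8² − ½·30 = 49.
Planner sets s_i = Σα_j = 8 for every i, so S^SO = 3·8 = 24.
W^SO = (Σα)·S^SO − ½·3·(Σα)² = (3/2)·8² = 96.
Deadweight loss = W^SO − W^NE = 47.

47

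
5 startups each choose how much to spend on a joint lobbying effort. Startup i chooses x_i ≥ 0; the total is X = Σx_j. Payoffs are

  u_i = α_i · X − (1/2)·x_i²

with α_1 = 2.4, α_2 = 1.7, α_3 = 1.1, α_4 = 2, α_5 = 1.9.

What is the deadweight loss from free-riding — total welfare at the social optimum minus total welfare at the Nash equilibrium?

132.95

Startup i's FOC: ∂u_i/∂x_i = α_i − x_i = 0, so x_i* = α_i.
NE contributions = (2.4, 1.7, 1.1, 2, 1.9); X = 9.1.
W^NE = (Σα)·X − ½Σα_i² = 9.1² − ½·17.47 = 74.075.
Planner sets x_i = Σα_j = 9.1 for every i, so X^SO = 5·9.1 = 45.5.
W^SO = (Σα)·X^SO − ½·5·(Σα)² = (5/2)·9.1² = 207.025.
Deadweight loss = W^SO − W^NE = 132.95.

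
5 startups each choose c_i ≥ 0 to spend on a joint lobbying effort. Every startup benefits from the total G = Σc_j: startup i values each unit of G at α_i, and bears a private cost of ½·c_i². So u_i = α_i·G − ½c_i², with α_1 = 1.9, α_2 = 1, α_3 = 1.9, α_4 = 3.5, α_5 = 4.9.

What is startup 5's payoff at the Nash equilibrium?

52.675

Startup i's FOC: ∂u_i/∂c_i = α_i − c_i = 0, so c_i* = α_i.
NE contributions = (1.9, 1, 1.9, 3.5, 4.9); G = 13.2.
u_5 = α_5·G − ½·(c_5)² = 4.9·13.2 − ½·4.9² = 52.675.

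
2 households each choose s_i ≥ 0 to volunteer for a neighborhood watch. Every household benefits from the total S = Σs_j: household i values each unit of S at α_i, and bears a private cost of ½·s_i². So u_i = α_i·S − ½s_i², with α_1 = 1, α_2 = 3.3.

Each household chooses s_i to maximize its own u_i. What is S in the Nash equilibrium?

Household i's FOC: ∂u_i/∂s_i = α_i − s_i = 0, so s_i* = α_i.
NE contributions = (1, 3.3); S = 4.3.

4.3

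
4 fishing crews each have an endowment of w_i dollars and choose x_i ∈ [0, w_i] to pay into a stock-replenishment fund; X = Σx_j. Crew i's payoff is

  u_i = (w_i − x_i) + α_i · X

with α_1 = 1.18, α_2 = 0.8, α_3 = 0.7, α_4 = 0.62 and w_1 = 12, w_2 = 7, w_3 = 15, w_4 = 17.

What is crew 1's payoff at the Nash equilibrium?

∂u_i/∂x_i = α_i − 1, so crew i contributes w_i if α_i > 1, else 0.
α_i > 1 for i ∈ {1}; NE contributions (12, 0, 0, 0), X = 12.
u_1 = (12 − 12) + 1.18·12 = 14.16.

14.16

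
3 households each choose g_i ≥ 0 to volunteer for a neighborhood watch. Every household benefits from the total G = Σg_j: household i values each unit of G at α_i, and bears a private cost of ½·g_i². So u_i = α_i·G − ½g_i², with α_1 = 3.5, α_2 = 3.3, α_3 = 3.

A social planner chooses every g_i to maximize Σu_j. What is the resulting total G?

Planner FOC: ∂(Σu_j)/∂g_i = (Σα_j) − g_i = 0, so g_i^SO = Σα_j = 9.8 for every i; G^SO = 29.4.

29.4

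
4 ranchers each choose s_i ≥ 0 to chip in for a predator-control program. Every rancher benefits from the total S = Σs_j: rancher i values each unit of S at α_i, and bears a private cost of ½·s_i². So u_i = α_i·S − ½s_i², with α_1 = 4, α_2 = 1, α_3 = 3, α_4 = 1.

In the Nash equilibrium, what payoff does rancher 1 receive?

28

Rancher i's FOC: ∂u_i/∂s_i = α_i − s_i = 0, so s_i* = α_i.
NE contributions = (4, 1, 3, 1); S = 9.
u_1 = α_1·S − ½·(s_1)² = 4·9 − ½·4² = 28.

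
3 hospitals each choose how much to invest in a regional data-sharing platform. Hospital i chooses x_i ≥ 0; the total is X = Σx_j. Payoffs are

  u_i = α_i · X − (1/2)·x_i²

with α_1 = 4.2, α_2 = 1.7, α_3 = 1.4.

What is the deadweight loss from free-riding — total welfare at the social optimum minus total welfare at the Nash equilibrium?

37.89

Hospital i's FOC: ∂u_i/∂x_i = α_i − x_i = 0, so x_i* = α_i.
NE contributions = (4.2, 1.7, 1.4); X = 7.3.
W^NE = (Σα)·X − ½Σα_i² = 7.3² − ½·22.49 = 42.045.
Planner sets x_i = Σα_j = 7.3 for every i, so X^SO = 3·7.3 = 21.9.
W^SO = (Σα)·X^SO − ½·3·(Σα)² = (3/2)·7.3² = 79.935.
Deadweight loss = W^SO − W^NE = 37.89.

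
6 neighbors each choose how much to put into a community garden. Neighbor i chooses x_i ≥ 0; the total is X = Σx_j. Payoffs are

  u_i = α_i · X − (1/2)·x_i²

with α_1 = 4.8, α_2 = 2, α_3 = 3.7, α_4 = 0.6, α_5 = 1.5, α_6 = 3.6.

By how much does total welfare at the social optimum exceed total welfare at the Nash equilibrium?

553.03

Neighbor i's FOC: ∂u_i/∂x_i = α_i − x_i = 0, so x_i* = α_i.
NE contributions = (4.8, 2, 3.7, 0.6, 1.5, 3.6); X = 16.2.
W^NE = (Σα)·X − ½Σα_i² = 16.2² − ½·56.3 = 234.29.
Planner sets x_i = Σα_j = 16.2 for every i, so X^SO = 6·16.2 = 97.2.
W^SO = (Σα)·X^SO − ½·6·(Σα)² = (6/2)·16.2² = 787.32.
Deadweight loss = W^SO − W^NE = 553.03.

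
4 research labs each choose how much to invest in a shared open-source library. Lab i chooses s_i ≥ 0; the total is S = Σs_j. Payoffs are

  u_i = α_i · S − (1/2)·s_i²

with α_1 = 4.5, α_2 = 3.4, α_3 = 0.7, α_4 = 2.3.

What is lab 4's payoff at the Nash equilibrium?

22.425

Lab i's FOC: ∂u_i/∂s_i = α_i − s_i = 0, so s_i* = α_i.
NE contributions = (4.5, 3.4, 0.7, 2.3); S = 10.9.
u_4 = α_4·S − ½·(s_4)² = 2.3·10.9 − ½·2.3² = 22.425.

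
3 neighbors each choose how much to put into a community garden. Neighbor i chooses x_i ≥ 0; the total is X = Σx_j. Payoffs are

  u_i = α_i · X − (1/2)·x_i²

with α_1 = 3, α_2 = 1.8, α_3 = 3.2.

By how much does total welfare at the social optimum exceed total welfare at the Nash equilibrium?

Neighbor i's FOC: ∂u_i/∂x_i = α_i − x_i = 0, so x_i* = α_i.
NE contributions = (3, 1.8, 3.2); X = 8.
W^NE = (Σα)·X − ½Σα_i² = 8² − ½·22.48 = 52.76.
Planner sets x_i = Σα_j = 8 for every i, so X^SO = 3·8 = 24.
W^SO = (Σα)·X^SO − ½·3·(Σα)² = (3/2)·8² = 96.
Deadweight loss = W^SO − W^NE = 43.24.

43.24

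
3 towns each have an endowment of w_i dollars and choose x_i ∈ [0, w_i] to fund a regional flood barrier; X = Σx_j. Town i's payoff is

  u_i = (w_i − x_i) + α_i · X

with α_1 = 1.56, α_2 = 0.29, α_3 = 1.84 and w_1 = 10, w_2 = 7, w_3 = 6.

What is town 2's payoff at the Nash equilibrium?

11.64

∂u_i/∂x_i = α_i − 1, so town i contributes w_i if α_i > 1, else 0.
α_i > 1 for i ∈ {1, 3}; NE contributions (10, 0, 6), X = 16.
u_2 = (7 − 0) + 0.29·16 = 11.64.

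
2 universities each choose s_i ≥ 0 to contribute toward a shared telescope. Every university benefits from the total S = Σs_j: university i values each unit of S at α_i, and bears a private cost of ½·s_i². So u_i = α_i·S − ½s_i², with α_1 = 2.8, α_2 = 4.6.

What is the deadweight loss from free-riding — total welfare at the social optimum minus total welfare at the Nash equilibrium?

14.5

University i's FOC: ∂u_i/∂s_i = α_i − s_i = 0, so s_i* = α_i.
NE contributions = (2.8, 4.6); S = 7.4.
W^NE = (Σα)·S − ½Σα_i² = 7.4² − ½·29 = 40.26.
Planner sets s_i = Σα_j = 7.4 for every i, so S^SO = 2·7.4 = 14.8.
W^SO = (Σα)·S^SO − ½·2·(Σα)² = (2/2)·7.4² = 54.76.
Deadweight loss = W^SO − W^NE = 14.5.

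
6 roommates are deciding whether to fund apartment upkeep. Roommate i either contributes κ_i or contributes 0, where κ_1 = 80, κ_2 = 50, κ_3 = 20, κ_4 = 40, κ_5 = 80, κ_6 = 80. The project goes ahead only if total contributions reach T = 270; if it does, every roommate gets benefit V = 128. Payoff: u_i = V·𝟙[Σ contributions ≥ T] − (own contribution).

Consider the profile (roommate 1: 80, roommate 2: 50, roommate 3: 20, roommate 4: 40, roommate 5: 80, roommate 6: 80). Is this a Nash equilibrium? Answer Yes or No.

Total = 350 ≥ 270: provided.
Roommate 1 (pledges 80, payoff 48): dropping to 0 → total 270, payoff 128. Profitable deviation.

No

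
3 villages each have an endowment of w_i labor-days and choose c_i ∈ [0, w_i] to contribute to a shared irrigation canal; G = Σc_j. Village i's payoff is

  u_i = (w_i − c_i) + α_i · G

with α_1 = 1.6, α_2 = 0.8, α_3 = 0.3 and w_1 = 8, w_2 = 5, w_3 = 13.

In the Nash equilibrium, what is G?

8

∂u_i/∂c_i = α_i − 1, so village i contributes w_i if α_i > 1, else 0.
α_i > 1 for i ∈ {1}; NE contributions (8, 0, 0), G = 8.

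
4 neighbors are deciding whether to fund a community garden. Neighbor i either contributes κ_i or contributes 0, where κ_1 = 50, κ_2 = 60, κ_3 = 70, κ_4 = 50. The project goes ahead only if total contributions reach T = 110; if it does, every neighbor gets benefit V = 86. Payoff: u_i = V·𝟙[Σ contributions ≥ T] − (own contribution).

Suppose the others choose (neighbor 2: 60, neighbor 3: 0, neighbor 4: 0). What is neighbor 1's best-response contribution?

50

Others' total = 60. Contributing 50 brings total to 110 ≥ 110: gain V − κ_1 = 36.
Best response: 50.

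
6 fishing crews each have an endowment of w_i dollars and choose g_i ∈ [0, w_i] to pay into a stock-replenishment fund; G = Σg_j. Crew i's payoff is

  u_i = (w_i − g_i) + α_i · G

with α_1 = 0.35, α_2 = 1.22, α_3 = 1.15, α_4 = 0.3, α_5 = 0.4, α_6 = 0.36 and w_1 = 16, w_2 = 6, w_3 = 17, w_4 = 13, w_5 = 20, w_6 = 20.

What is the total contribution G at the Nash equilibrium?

∂u_i/∂g_i = α_i − 1, so crew i contributes w_i if α_i > 1, else 0.
α_i > 1 for i ∈ {2, 3}; NE contributions (0, 6, 17, 0, 0, 0), G = 23.

23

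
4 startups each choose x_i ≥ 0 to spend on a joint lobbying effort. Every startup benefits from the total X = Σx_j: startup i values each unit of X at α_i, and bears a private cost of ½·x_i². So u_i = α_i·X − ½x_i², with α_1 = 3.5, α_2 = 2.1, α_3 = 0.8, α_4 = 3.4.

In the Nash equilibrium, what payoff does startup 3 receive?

Startup i's FOC: ∂u_i/∂x_i = α_i − x_i = 0, so x_i* = α_i.
NE contributions = (3.5, 2.1, 0.8, 3.4); X = 9.8.
u_3 = α_3·X − ½·(x_3)² = 0.8·9.8 − ½·0.8² = 7.52.

7.52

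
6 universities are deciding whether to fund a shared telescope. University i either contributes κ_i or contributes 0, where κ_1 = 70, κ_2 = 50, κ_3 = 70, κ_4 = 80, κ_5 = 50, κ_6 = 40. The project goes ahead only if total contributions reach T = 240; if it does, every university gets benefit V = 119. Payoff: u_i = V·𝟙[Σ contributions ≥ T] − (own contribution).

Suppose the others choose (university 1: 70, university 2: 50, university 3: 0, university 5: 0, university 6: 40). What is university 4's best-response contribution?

Others' total = 160. Contributing 80 brings total to 240 ≥ 240: gain V − κ_4 = 39.
Best response: 80.

80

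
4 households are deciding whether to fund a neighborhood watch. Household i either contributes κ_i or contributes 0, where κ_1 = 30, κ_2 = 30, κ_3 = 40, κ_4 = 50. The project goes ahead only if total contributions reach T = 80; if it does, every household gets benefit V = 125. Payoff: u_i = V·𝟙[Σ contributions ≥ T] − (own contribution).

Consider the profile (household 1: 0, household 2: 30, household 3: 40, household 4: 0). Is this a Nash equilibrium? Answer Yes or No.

No

Total = 70 < 80: not provided.
Household 1 (pledges 0, payoff 0): pledging 30 → total 100, payoff 95. Profitable deviation.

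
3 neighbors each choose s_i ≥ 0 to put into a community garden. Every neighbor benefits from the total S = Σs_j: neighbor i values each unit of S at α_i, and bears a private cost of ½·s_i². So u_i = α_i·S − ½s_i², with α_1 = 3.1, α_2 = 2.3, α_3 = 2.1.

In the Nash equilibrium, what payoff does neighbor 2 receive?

Neighbor i's FOC: ∂u_i/∂s_i = α_i − s_i = 0, so s_i* = α_i.
NE contributions = (3.1, 2.3, 2.1); S = 7.5.
u_2 = α_2·S − ½·(s_2)² = 2.3·7.5 − ½·2.3² = 14.605.

14.605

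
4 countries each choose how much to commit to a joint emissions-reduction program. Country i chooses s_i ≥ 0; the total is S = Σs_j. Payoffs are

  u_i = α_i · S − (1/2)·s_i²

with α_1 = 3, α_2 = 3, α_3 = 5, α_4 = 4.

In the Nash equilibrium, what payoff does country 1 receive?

Country i's FOC: ∂u_i/∂s_i = α_i − s_i = 0, so s_i* = α_i.
NE contributions = (3, 3, 5, 4); S = 15.
u_1 = α_1·S − ½·(s_1)² = 3·15 − ½·3² = 40.5.

40.5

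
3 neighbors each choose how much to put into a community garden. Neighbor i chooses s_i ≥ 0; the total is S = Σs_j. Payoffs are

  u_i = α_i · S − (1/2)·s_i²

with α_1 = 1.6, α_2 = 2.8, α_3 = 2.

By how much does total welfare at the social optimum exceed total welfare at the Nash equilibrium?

Neighbor i's FOC: ∂u_i/∂s_i = α_i − s_i = 0, so s_i* = α_i.
NE contributions = (1.6, 2.8, 2); S = 6.4.
W^NE = (Σα)·S − ½Σα_i² = 6.4² − ½·14.4 = 33.76.
Planner sets s_i = Σα_j = 6.4 for every i, so S^SO = 3·6.4 = 19.2.
W^SO = (Σα)·S^SO − ½·3·(Σα)² = (3/2)·6.4² = 61.44.
Deadweight loss = W^SO − W^NE = 27.68.

27.68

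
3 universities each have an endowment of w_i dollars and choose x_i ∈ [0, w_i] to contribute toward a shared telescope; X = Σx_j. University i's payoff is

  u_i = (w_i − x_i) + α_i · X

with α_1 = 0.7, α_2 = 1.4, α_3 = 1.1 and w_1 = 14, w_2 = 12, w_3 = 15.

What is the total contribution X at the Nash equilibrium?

∂u_i/∂x_i = α_i − 1, so university i contributes w_i if α_i > 1, else 0.
α_i > 1 for i ∈ {2, 3}; NE contributions (0, 12, 15), X = 27.

27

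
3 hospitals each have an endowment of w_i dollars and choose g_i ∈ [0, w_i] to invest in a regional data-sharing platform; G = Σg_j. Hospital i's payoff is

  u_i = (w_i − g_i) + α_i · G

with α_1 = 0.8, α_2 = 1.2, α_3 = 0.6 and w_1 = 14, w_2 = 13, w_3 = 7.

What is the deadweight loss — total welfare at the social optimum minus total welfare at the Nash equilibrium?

∂u_i/∂g_i = α_i − 1, so hospital i contributes w_i if α_i > 1, else 0.
α_i > 1 for i ∈ {2}; NE contributions (0, 13, 0), G = 13.
W^NE = Σw_i − G^NE + (Σα_i)·G^NE = 34 + 1.6·13 = 54.8.
Planner: ∂(Σu_j)/∂g_i = Σα_j − 1 = 1.6 > 0, so everyone contributes w_i; G^SO = 34, W^SO = 34 + 1.6·34 = 88.4.
Deadweight loss = 33.6.

33.6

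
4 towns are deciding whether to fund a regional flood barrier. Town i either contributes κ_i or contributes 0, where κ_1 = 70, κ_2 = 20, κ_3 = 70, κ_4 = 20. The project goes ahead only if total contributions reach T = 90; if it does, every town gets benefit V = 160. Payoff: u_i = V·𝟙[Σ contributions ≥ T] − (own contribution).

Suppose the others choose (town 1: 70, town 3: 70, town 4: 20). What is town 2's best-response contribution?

0

Others' total = 160 ≥ 90; contributing adds cost 20 for no extra benefit.
Best response: 0.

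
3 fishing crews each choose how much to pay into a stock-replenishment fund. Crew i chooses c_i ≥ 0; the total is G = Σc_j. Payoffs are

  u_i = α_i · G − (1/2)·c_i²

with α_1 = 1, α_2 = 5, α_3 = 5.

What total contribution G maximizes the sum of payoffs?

33

Planner FOC: ∂(Σu_j)/∂c_i = (Σα_j) − c_i = 0, so c_i^SO = Σα_j = 11 for every i; G^SO = 33.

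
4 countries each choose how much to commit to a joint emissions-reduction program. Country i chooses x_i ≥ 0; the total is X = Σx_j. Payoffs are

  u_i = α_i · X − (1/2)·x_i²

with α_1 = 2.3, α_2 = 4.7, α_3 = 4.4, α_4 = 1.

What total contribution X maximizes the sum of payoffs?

Planner FOC: ∂(Σu_j)/∂x_i = (Σα_j) − x_i = 0, so x_i^SO = Σα_j = 12.4 for every i; X^SO = 49.6.

49.6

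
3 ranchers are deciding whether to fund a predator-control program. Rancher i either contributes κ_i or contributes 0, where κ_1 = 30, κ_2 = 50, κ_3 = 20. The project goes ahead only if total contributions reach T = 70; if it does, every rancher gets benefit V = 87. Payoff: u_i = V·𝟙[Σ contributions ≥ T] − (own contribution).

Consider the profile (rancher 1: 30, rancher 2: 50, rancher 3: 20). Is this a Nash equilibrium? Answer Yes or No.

No

Total = 100 ≥ 70: provided.
Rancher 1 (pledges 30, payoff 57): dropping to 0 → total 70, payoff 87. Profitable deviation.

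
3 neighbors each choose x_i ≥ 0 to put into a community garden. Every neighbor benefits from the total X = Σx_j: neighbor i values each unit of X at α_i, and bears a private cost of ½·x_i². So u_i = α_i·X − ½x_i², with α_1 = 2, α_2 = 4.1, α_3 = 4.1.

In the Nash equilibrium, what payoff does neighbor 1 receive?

Neighbor i's FOC: ∂u_i/∂x_i = α_i − x_i = 0, so x_i* = α_i.
NE contributions = (2, 4.1, 4.1); X = 10.2.
u_1 = α_1·X − ½·(x_1)² = 2·10.2 − ½·2² = 18.4.

18.4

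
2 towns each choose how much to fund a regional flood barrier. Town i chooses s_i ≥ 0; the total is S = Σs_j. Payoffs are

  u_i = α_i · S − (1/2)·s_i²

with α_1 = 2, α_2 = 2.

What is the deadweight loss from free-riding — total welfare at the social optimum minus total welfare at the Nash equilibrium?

Town i's FOC: ∂u_i/∂s_i = α_i − s_i = 0, so s_i* = α_i.
NE contributions = (2, 2); S = 4.
W^NE = (Σα)·S − ½Σα_i² = 4² − ½·8 = 12.
Planner sets s_i = Σα_j = 4 for every i, so S^SO = 2·4 = 8.
W^SO = (Σα)·S^SO − ½·2·(Σα)² = (2/2)·4² = 16.
Deadweight loss = W^SO − W^NE = 4.

4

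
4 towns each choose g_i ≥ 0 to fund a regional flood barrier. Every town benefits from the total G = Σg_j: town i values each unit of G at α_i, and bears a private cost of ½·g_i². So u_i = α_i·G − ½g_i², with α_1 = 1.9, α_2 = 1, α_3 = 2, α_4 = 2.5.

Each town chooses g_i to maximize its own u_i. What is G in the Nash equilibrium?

7.4

Town i's FOC: ∂u_i/∂g_i = α_i − g_i = 0, so g_i* = α_i.
NE contributions = (1.9, 1, 2, 2.5); G = 7.4.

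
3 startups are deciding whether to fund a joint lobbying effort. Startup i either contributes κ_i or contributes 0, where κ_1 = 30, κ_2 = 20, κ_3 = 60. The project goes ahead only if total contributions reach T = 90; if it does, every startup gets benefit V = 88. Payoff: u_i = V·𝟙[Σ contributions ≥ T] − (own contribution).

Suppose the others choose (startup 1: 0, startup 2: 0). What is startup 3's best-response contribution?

0

Others' total = 0. Even contributing 60 gives 60 < 90: no benefit either way.
Best response: 0.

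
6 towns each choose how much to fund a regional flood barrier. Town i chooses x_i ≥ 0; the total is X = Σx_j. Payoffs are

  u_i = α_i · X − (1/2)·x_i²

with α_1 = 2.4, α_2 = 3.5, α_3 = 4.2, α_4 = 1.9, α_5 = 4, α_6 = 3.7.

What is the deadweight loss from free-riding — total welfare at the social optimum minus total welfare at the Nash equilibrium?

Town i's FOC: ∂u_i/∂x_i = α_i − x_i = 0, so x_i* = α_i.
NE contributions = (2.4, 3.5, 4.2, 1.9, 4, 3.7); X = 19.7.
W^NE = (Σα)·X − ½Σα_i² = 19.7² − ½·68.95 = 353.615.
Planner sets x_i = Σα_j = 19.7 for every i, so X^SO = 6·19.7 = 118.2.
W^SO = (Σα)·X^SO − ½·6·(Σα)² = (6/2)·19.7² = 1164.27.
Deadweight loss = W^SO − W^NE = 810.655.

810.655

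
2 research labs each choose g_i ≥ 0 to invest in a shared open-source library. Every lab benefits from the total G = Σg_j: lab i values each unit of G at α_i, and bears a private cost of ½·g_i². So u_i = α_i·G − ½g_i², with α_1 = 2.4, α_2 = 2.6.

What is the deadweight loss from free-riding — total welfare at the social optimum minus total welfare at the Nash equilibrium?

Lab i's FOC: ∂u_i/∂g_i = α_i − g_i = 0, so g_i* = α_i.
NE contributions = (2.4, 2.6); G = 5.
W^NE = (Σα)·G − ½Σα_i² = 5² − ½·12.52 = 18.74.
Planner sets g_i = Σα_j = 5 for every i, so G^SO = 2·5 = 10.
W^SO = (Σα)·G^SO − ½·2·(Σα)² = (2/2)·5² = 25.
Deadweight loss = W^SO − W^NE = 6.26.

6.26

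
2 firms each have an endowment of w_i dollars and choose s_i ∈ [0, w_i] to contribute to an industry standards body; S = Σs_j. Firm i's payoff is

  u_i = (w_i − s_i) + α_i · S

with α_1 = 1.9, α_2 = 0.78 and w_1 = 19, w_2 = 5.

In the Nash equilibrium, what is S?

∂u_i/∂s_i = α_i − 1, so firm i contributes w_i if α_i > 1, else 0.
α_i > 1 for i ∈ {1}; NE contributions (19, 0), S = 19.

19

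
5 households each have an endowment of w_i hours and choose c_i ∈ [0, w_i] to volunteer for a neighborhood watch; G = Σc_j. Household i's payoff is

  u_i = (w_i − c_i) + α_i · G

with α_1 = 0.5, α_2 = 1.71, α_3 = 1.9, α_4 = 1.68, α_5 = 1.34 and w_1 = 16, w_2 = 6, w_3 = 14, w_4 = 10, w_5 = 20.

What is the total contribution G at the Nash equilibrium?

50

∂u_i/∂c_i = α_i − 1, so household i contributes w_i if α_i > 1, else 0.
α_i > 1 for i ∈ {2, 3, 4, 5}; NE contributions (0, 6, 14, 10, 20), G = 50.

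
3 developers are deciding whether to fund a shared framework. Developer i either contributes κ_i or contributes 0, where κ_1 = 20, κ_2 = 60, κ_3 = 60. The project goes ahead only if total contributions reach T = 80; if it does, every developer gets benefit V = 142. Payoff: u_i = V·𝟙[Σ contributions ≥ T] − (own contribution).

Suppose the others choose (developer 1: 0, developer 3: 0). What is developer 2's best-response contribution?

0

Others' total = 0. Even contributing 60 gives 60 < 80: no benefit either way.
Best response: 0.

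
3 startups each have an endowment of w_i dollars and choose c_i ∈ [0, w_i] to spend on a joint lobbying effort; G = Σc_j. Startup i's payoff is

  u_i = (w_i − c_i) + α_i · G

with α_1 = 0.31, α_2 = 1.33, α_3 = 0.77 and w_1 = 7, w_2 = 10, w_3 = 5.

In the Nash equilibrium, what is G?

10

∂u_i/∂c_i = α_i − 1, so startup i contributes w_i if α_i > 1, else 0.
α_i > 1 for i ∈ {2}; NE contributions (0, 10, 0), G = 10.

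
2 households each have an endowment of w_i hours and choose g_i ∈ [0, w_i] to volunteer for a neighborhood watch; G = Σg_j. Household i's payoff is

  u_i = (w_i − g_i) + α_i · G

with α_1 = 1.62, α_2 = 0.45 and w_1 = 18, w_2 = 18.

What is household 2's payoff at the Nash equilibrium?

26.1

∂u_i/∂g_i = α_i − 1, so household i contributes w_i if α_i > 1, else 0.
α_i > 1 for i ∈ {1}; NE contributions (18, 0), G = 18.
u_2 = (18 − 0) + 0.45·18 = 26.1.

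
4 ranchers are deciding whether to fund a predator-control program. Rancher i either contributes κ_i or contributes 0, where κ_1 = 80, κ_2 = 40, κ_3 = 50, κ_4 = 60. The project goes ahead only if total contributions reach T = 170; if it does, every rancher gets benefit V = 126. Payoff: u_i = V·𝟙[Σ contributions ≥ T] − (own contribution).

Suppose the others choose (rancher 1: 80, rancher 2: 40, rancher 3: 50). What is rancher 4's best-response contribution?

0

Others' total = 170 ≥ 170; contributing adds cost 60 for no extra benefit.
Best response: 0.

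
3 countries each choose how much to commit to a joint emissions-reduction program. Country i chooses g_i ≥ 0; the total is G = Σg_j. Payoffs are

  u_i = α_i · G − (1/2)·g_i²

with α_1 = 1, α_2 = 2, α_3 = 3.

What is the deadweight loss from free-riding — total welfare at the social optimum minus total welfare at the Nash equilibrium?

Country i's FOC: ∂u_i/∂g_i = α_i − g_i = 0, so g_i* = α_i.
NE contributions = (1, 2, 3); G = 6.
W^NE = (Σα)·G − ½Σα_i² = 6² − ½·14 = 29.
Planner sets g_i = Σα_j = 6 for every i, so G^SO = 3·6 = 18.
W^SO = (Σα)·G^SO − ½·3·(Σα)² = (3/2)·6² = 54.
Deadweight loss = W^SO − W^NE = 25.

25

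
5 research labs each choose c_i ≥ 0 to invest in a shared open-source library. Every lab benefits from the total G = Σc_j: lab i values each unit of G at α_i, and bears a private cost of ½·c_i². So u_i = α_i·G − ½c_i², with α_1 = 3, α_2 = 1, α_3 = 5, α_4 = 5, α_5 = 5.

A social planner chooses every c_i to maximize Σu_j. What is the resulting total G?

Planner FOC: ∂(Σu_j)/∂c_i = (Σα_j) − c_i = 0, so c_i^SO = Σα_j = 19 for every i; G^SO = 95.

95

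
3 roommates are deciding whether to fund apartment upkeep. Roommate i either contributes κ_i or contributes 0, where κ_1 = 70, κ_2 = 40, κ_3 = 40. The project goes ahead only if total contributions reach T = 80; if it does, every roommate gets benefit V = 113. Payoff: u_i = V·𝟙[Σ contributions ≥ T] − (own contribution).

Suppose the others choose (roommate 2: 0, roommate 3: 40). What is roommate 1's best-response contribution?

70

Others' total = 40. Contributing 70 brings total to 110 ≥ 80: gain V − κ_1 = 43.
Best response: 70.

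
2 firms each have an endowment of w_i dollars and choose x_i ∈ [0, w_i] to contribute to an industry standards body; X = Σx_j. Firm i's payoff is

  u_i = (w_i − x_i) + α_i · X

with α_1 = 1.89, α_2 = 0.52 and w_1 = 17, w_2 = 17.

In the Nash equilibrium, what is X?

17

∂u_i/∂x_i = α_i − 1, so firm i contributes w_i if α_i > 1, else 0.
α_i > 1 for i ∈ {1}; NE contributions (17, 0), X = 17.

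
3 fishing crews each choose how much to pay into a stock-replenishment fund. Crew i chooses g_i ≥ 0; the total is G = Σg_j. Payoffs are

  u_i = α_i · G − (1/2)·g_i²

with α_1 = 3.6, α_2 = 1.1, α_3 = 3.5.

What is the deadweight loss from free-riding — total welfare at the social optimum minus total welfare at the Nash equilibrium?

Crew i's FOC: ∂u_i/∂g_i = α_i − g_i = 0, so g_i* = α_i.
NE contributions = (3.6, 1.1, 3.5); G = 8.2.
W^NE = (Σα)·G − ½Σα_i² = 8.2² − ½·26.42 = 54.03.
Planner sets g_i = Σα_j = 8.2 for every i, so G^SO = 3·8.2 = 24.6.
W^SO = (Σα)·G^SO − ½·3·(Σα)² = (3/2)·8.2² = 100.86.
Deadweight loss = W^SO − W^NE = 46.83.

46.83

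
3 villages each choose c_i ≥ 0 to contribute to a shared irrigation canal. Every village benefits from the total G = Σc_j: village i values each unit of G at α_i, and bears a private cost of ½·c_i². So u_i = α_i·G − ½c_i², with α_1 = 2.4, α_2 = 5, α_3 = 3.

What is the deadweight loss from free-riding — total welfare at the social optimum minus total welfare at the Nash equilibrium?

Village i's FOC: ∂u_i/∂c_i = α_i − c_i = 0, so c_i* = α_i.
NE contributions = (2.4, 5, 3); G = 10.4.
W^NE = (Σα)·G − ½Σα_i² = 10.4² − ½·39.76 = 88.28.
Planner sets c_i = Σα_j = 10.4 for every i, so G^SO = 3·10.4 = 31.2.
W^SO = (Σα)·G^SO − ½·3·(Σα)² = (3/2)·10.4² = 162.24.
Deadweight loss = W^SO − W^NE = 73.96.

73.96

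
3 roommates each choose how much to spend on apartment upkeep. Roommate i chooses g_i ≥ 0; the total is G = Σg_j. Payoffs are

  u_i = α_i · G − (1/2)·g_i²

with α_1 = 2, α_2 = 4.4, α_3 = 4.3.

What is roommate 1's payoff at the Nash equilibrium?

Roommate i's FOC: ∂u_i/∂g_i = α_i − g_i = 0, so g_i* = α_i.
NE contributions = (2, 4.4, 4.3); G = 10.7.
u_1 = α_1·G − ½·(g_1)² = 2·10.7 − ½·2² = 19.4.

19.4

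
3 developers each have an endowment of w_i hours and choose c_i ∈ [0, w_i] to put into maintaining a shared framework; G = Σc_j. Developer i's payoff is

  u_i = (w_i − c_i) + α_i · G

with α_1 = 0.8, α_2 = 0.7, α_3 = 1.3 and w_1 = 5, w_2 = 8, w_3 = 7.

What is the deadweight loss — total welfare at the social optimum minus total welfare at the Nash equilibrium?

23.4

∂u_i/∂c_i = α_i − 1, so developer i contributes w_i if α_i > 1, else 0.
α_i > 1 for i ∈ {3}; NE contributions (0, 0, 7), G = 7.
W^NE = Σw_i − G^NE + (Σα_i)·G^NE = 20 + 1.8·7 = 32.6.
Planner: ∂(Σu_j)/∂c_i = Σα_j − 1 = 1.8 > 0, so everyone contributes w_i; G^SO = 20, W^SO = 20 + 1.8·20 = 56.
Deadweight loss = 23.4.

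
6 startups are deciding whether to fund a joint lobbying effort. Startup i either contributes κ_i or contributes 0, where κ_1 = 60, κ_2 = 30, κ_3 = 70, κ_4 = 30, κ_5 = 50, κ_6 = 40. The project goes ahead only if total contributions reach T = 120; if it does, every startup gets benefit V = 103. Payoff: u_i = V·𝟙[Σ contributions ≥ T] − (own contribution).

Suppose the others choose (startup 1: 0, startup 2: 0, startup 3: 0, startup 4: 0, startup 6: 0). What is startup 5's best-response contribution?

Others' total = 0. Even contributing 50 gives 50 < 120: no benefit either way.
Best response: 0.

0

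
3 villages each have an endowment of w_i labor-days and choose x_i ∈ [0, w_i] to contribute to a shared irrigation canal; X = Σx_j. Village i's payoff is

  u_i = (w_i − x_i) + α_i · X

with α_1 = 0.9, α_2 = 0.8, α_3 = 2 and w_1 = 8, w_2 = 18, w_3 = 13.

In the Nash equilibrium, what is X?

∂u_i/∂x_i = α_i − 1, so village i contributes w_i if α_i > 1, else 0.
α_i > 1 for i ∈ {3}; NE contributions (0, 0, 13), X = 13.

13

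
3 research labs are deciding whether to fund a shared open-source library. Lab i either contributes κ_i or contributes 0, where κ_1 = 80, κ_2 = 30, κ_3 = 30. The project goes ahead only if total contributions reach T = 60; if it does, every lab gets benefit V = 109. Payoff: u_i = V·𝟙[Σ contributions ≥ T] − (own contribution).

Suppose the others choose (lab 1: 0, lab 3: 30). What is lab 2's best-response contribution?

30

Others' total = 30. Contributing 30 brings total to 60 ≥ 60: gain V − κ_2 = 79.
Best response: 30.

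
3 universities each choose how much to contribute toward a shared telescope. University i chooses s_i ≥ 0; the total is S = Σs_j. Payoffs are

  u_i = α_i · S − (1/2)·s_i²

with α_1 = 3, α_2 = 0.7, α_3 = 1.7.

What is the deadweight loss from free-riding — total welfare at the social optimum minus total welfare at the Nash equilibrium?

University i's FOC: ∂u_i/∂s_i = α_i − s_i = 0, so s_i* = α_i.
NE contributions = (3, 0.7, 1.7); S = 5.4.
W^NE = (Σα)·S − ½Σα_i² = 5.4² − ½·12.38 = 22.97.
Planner sets s_i = Σα_j = 5.4 for every i, so S^SO = 3·5.4 = 16.2.
W^SO = (Σα)·S^SO − ½·3·(Σα)² = (3/2)·5.4² = 43.74.
Deadweight loss = W^SO − W^NE = 20.77.

20.77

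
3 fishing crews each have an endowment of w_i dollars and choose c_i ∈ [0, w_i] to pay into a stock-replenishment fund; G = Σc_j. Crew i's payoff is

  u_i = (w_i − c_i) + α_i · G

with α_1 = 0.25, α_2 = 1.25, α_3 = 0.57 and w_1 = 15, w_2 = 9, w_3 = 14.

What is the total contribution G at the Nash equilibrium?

9

∂u_i/∂c_i = α_i − 1, so crew i contributes w_i if α_i > 1, else 0.
α_i > 1 for i ∈ {2}; NE contributions (0, 9, 0), G = 9.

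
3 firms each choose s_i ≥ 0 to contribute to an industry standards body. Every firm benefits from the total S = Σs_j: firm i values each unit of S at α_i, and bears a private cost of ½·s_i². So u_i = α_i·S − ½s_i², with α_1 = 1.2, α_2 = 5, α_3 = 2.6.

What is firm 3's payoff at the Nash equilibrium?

Firm i's FOC: ∂u_i/∂s_i = α_i − s_i = 0, so s_i* = α_i.
NE contributions = (1.2, 5, 2.6); S = 8.8.
u_3 = α_3·S − ½·(s_3)² = 2.6·8.8 − ½·2.6² = 19.5.

19.5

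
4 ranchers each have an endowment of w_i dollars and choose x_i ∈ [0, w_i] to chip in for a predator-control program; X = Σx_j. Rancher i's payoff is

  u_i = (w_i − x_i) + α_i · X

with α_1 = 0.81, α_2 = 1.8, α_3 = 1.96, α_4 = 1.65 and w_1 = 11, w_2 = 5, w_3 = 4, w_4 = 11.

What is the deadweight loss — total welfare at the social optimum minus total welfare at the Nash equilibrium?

∂u_i/∂x_i = α_i − 1, so rancher i contributes w_i if α_i > 1, else 0.
α_i > 1 for i ∈ {2, 3, 4}; NE contributions (0, 5, 4, 11), X = 20.
W^NE = Σw_i − X^NE + (Σα_i)·X^NE = 31 + 5.22·20 = 135.4.
Planner: ∂(Σu_j)/∂x_i = Σα_j − 1 = 5.22 > 0, so everyone contributes w_i; X^SO = 31, W^SO = 31 + 5.22·31 = 192.82.
Deadweight loss = 57.42.

57.42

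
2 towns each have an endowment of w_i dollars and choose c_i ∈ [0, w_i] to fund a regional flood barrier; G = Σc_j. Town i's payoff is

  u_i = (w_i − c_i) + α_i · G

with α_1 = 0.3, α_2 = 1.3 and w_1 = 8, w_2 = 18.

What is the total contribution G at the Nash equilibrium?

∂u_i/∂c_i = α_i − 1, so town i contributes w_i if α_i > 1, else 0.
α_i > 1 for i ∈ {2}; NE contributions (0, 18), G = 18.

18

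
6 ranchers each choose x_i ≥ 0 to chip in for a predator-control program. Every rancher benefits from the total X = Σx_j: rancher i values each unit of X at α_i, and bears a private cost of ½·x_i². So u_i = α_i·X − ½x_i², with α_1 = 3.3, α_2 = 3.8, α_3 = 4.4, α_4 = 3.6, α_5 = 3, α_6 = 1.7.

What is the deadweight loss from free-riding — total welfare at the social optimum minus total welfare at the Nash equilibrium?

Rancher i's FOC: ∂u_i/∂x_i = α_i − x_i = 0, so x_i* = α_i.
NE contributions = (3.3, 3.8, 4.4, 3.6, 3, 1.7); X = 19.8.
W^NE = (Σα)·X − ½Σα_i² = 19.8² − ½·69.54 = 357.27.
Planner sets x_i = Σα_j = 19.8 for every i, so X^SO = 6·19.8 = 118.8.
W^SO = (Σα)·X^SO − ½·6·(Σα)² = (6/2)·19.8² = 1176.12.
Deadweight loss = W^SO − W^NE = 818.85.

818.85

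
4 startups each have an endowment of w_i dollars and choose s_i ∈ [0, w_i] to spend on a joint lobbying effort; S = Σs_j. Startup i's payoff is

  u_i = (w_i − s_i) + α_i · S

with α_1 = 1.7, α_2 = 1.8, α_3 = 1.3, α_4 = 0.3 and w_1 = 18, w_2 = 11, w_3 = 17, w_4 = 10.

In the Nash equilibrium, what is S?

46

∂u_i/∂s_i = α_i − 1, so startup i contributes w_i if α_i > 1, else 0.
α_i > 1 for i ∈ {1, 2, 3}; NE contributions (18, 11, 17, 0), S = 46.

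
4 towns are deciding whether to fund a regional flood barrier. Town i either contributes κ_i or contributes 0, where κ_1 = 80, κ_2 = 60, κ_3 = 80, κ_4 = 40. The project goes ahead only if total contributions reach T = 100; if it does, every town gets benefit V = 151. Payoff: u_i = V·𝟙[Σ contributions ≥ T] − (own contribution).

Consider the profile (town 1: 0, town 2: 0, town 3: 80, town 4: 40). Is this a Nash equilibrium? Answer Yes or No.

Total = 120 ≥ 100: provided.
Town 1 (pledges 0, payoff 151): pledging 80 → total 200, payoff 71. No gain.
Town 2 (pledges 0, payoff 151): pledging 60 → total 180, payoff 91. No gain.
Town 3 (pledges 80, payoff 71): dropping to 0 → total 40, payoff 0. No gain.
Town 4 (pledges 40, payoff 111): dropping to 0 → total 80, payoff 0. No gain.

Yes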